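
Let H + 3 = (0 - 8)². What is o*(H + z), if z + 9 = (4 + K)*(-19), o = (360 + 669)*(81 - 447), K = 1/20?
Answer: 93965193/10 ≈ 9.3965e+6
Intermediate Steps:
K = 1/20 ≈ 0.050000
H = 61 (H = -3 + (0 - 8)² = -3 + (-8)² = -3 + 64 = 61)
o = -376614 (o = 1029*(-366) = -376614)
z = -1719/20 (z = -9 + (4 + 1/20)*(-19) = -9 + (81/20)*(-19) = -9 - 1539/20 = -1719/20 ≈ -85.950)
o*(H + z) = -376614*(61 - 1719/20) = -376614*(-499/20) = 93965193/10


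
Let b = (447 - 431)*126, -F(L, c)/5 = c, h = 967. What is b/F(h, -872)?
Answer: 252/545 ≈ 0.46239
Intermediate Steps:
F(L, c) = -5*c
b = 2016 (b = 16*126 = 2016)
b/F(h, -872) = 2016/((-5*(-872))) = 2016/4360 = 2016*(1/4360) = 252/545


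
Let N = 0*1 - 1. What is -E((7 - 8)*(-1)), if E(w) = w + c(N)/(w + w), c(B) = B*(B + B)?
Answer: -2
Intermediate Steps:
N = -1 (N = 0 - 1 = -1)
c(B) = 2*B² (c(B) = B*(2*B) = 2*B²)
E(w) = w + 1/w (E(w) = w + (2*(-1)²)/(w + w) = w + (2*1)/((2*w)) = w + 2*(1/(2*w)) = w + 1/w)
-E((7 - 8)*(-1)) = -((7 - 8)*(-1) + 1/((7 - 8)*(-1))) = -(-1*(-1) + 1/(-1*(-1))) = -(1 + 1/1) = -(1 + 1) = -1*2 = -2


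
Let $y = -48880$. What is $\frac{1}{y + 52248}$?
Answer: $\frac{1}{3368} \approx 0.00029691$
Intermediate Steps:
$\frac{1}{y + 52248} = \frac{1}{-48880 + 52248} = \frac{1}{3368}$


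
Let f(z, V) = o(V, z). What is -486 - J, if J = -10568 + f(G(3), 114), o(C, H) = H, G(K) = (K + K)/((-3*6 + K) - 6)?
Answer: 70576/7 ≈ 10082.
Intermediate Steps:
G(K) = 2*K/(-24 + K) (G(K) = (2*K)/((-18 + K) - 6) = (2*K)/(-24 + K) = 2*K/(-24 + K))
f(z, V) = z
J = -73978/7 (J = -10568 + 2*3/(-24 + 3) = -10568 + 2*3/(-21) = -10568 + 2*3*(-1/21) = -10568 - 2/7 = -73978/7 ≈ -10568.)
-486 - J = -486 - 1*(-73978/7) = -486 + 73978/7 = 70576/7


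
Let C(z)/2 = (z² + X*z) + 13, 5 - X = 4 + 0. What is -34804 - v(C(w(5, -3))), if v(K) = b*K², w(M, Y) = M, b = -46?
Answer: 305412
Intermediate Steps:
X = 1 (X = 5 - (4 + 0) = 5 - 1*4 = 5 - 4 = 1)
C(z) = 26 + 2*z + 2*z² (C(z) = 2*((z² + 1*z) + 13) = 2*((z² + z) + 13) = 2*((z + z²) + 13) = 2*(13 + z + z²) = 26 + 2*z + 2*z²)
v(K) = -46*K²
-34804 - v(C(w(5, -3))) = -34804 - (-46)*(26 + 2*5 + 2*5²)² = -34804 - (-46)*(26 + 10 + 2*25)² = -34804 - (-46)*(26 + 10 + 50)² = -34804 - (-46)*86² = -34804 - (-46)*7396 = -34804 - 1*(-340216) = -34804 + 340216 = 305412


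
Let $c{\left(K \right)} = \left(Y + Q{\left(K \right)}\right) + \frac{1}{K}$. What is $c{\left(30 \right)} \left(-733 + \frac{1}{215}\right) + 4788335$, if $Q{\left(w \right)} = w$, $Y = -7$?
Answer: $\frac{15387931648}{3225} \approx 4.7714 \cdot 10^{6}$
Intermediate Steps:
$c{\left(K \right)} = -7 + K + \frac{1}{K}$ ($c{\left(K \right)} = \left(-7 + K\right) + \frac{1}{K} = -7 + K + \frac{1}{K}$)
$c{\left(30 \right)} \left(-733 + \frac{1}{215}\right) + 4788335 = \left(-7 + 30 + \frac{1}{30}\right) \left(-733 + \frac{1}{215}\right) + 4788335 = \frac{691}{30} \left(- \frac{157594}{215}\right) + 4788335 = - \frac{54448727}{3225} + 4788335 = \frac{15387931648}{3225}$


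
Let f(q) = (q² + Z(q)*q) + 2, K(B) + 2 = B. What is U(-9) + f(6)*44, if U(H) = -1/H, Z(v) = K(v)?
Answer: 24553/9 ≈ 2728.1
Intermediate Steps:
K(B) = -2 + B
Z(v) = -2 + v
f(q) = 2 + q² + q*(-2 + q) (f(q) = (q² + (-2 + q)*q) + 2 = (q² + q*(-2 + q)) + 2 = 2 + q² + q*(-2 + q))
U(-9) + f(6)*44 = -1/(-9) + (2 - 2*6 + 2*6²)*44 = -1*(-⅑) + (2 - 12 + 2*36)*44 = ⅑ + (2 - 12 + 72)*44 = ⅑ + 62*44 = ⅑ + 2728 = 24553/9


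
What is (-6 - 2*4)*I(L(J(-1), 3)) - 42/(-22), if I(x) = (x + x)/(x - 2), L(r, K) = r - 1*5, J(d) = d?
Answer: -210/11 ≈ -19.091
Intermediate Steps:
L(r, K) = -5 + r (L(r, K) = r - 5 = -5 + r)
I(x) = 2*x/(-2 + x) (I(x) = (2*x)/(-2 + x) = 2*x/(-2 + x))
(-6 - 2*4)*I(L(J(-1), 3)) - 42/(-22) = (-6 - 2*4)*(2*(-5 - 1)/(-2 + (-5 - 1))) - 42/(-22) = (-6 - 8)*(2*(-6)/(-2 - 6)) - 42*(-1/22) = -28*(-6)/(-8) + 21/11 = -28*(-6)*(-1)/8 + 21/11 = -14*3/2 + 21/11 = -21 + 21/11 = -210/11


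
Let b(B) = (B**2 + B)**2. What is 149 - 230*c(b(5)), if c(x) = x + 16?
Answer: -210531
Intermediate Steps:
b(B) = (B + B**2)**2
c(x) = 16 + x
149 - 230*c(b(5)) = 149 - 230*(16 + 5**2*(1 + 5)**2) = 149 - 230*(16 + 25*6**2) = 149 - 230*(16 + 25*36) = 149 - 230*(16 + 900) = 149 - 230*916 = 149 - 210680 = -210531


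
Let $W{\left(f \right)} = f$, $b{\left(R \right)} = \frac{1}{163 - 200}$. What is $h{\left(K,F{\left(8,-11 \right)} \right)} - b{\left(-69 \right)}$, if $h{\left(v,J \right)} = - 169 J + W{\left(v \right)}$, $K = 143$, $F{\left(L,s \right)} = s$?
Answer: $\frac{74075}{37} \approx 2002.0$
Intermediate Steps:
$b{\left(R \right)} = - \frac{1}{37}$ ($b{\left(R \right)} = \frac{1}{-37} = - \frac{1}{37}$)
$h{\left(v,J \right)} = v - 169 J$ ($h{\left(v,J \right)} = - 169 J + v = v - 169 J$)
$h{\left(K,F{\left(8,-11 \right)} \right)} - b{\left(-69 \right)} = \left(143 - -1859\right) - - \frac{1}{37} = \left(143 + 1859\right) + \frac{1}{37} = 2002 + \frac{1}{37} = \frac{74075}{37}$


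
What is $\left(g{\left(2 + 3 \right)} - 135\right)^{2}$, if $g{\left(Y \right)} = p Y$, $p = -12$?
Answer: $38025$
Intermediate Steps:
$g{\left(Y \right)} = - 12 Y$
$\left(g{\left(2 + 3 \right)} - 135\right)^{2} = \left(- 12 \left(2 + 3\right) - 135\right)^{2} = \left(\left(-12\right) 5 - 135\right)^{2} = \left(-60 - 135\right)^{2} = \left(-195\right)^{2} = 38025$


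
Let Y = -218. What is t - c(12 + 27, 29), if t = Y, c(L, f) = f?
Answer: -247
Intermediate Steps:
t = -218
t - c(12 + 27, 29) = -218 - 1*29 = -218 - 29 = -247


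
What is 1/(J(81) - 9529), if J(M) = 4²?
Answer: -1/9513 ≈ -0.00010512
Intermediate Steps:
J(M) = 16
1/(J(81) - 9529) = 1/(16 - 9529) = 1/(-9513) = -1/9513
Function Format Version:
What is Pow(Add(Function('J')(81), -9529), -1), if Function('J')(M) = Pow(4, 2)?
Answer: Rational(-1, 9513) ≈ -0.00010512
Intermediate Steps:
Function('J')(M) = 16
Pow(Add(Function('J')(81), -9529), -1) = Pow(Add(16, -9529), -1) = Pow(-9513, -1) = Rational(-1, 9513)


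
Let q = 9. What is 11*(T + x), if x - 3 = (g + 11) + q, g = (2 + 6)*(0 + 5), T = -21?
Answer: 462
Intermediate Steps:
g = 40 (g = 8*5 = 40)
x = 63 (x = 3 + ((40 + 11) + 9) = 3 + (51 + 9) = 3 + 60 = 63)
11*(T + x) = 11*(-21 + 63) = 11*42 = 462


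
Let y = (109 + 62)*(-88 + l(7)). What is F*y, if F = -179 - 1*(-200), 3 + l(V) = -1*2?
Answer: -333963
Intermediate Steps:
l(V) = -5 (l(V) = -3 - 1*2 = -3 - 2 = -5)
y = -15903 (y = (109 + 62)*(-88 - 5) = 171*(-93) = -15903)
F = 21 (F = -179 + 200 = 21)
F*y = 21*(-15903) = -333963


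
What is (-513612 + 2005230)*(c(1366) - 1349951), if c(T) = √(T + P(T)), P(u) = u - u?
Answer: -2013611210718 + 1491618*√1366 ≈ -2.0136e+12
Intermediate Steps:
P(u) = 0
c(T) = √T (c(T) = √(T + 0) = √T)
(-513612 + 2005230)*(c(1366) - 1349951) = (-513612 + 2005230)*(√1366 - 1349951) = 1491618*(-1349951 + √1366) = -2013611210718 + 1491618*√1366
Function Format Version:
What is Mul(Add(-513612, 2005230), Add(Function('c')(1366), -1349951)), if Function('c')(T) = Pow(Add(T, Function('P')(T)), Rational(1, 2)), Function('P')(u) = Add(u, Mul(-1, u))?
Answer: Add(-2013611210718, Mul(1491618, Pow(1366, Rational(1, 2)))) ≈ -2.0136e+12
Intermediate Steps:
Function('P')(u) = 0
Function('c')(T) = Pow(T, Rational(1, 2)) (Function('c')(T) = Pow(Add(T, 0), Rational(1, 2)) = Pow(T, Rational(1, 2)))
Mul(Add(-513612, 2005230), Add(Function('c')(1366), -1349951)) = Mul(Add(-513612, 2005230), Add(Pow(1366, Rational(1, 2)), -1349951)) = Mul(1491618, Add(-1349951, Pow(1366, Rational(1, 2)))) = Add(-2013611210718, Mul(1491618, Pow(1366, Rational(1, 2))))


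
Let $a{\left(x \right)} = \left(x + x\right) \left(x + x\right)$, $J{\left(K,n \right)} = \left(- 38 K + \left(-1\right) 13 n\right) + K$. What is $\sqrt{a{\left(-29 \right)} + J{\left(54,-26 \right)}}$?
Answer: $2 \sqrt{426} \approx 41.28$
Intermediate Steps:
$J{\left(K,n \right)} = - 37 K - 13 n$ ($J{\left(K,n \right)} = \left(- 38 K - 13 n\right) + K = - 37 K - 13 n$)
$a{\left(x \right)} = 4 x^{2}$ ($a{\left(x \right)} = 2 x 2 x = 4 x^{2}$)
$\sqrt{a{\left(-29 \right)} + J{\left(54,-26 \right)}} = \sqrt{4 \left(-29\right)^{2} - 1660} = \sqrt{4 \cdot 841 + \left(-1998 + 338\right)} = \sqrt{3364 - 1660} = \sqrt{1704} = 2 \sqrt{426}$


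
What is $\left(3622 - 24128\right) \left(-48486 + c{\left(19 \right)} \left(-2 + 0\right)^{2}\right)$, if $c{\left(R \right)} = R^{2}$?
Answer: $964643252$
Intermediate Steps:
$\left(3622 - 24128\right) \left(-48486 + c{\left(19 \right)} \left(-2 + 0\right)^{2}\right) = \left(3622 - 24128\right) \left(-48486 + 19^{2} \left(-2 + 0\right)^{2}\right) = - 20506 \left(-48486 + 361 \left(-2\right)^{2}\right) = - 20506 \left(-48486 + 361 \cdot 4\right) = - 20506 \left(-48486 + 1444\right) = \left(-20506\right) \left(-47042\right) = 964643252$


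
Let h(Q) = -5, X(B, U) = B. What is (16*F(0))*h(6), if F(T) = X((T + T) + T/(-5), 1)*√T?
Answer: 0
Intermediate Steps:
F(T) = 9*T^(3/2)/5 (F(T) = ((T + T) + T/(-5))*√T = (2*T + T*(-⅕))*√T = (2*T - T/5)*√T = (9*T/5)*√T = 9*T^(3/2)/5)
(16*F(0))*h(6) = (16*(9*0^(3/2)/5))*(-5) = (16*((9/5)*0))*(-5) = (16*0)*(-5) = 0*(-5) = 0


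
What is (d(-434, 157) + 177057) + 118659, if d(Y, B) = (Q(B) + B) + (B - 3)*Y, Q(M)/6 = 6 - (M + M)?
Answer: 227189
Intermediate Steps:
Q(M) = 36 - 12*M (Q(M) = 6*(6 - (M + M)) = 6*(6 - 2*M) = 36 - 12*M)
d(Y, B) = 36 - 11*B + Y*(-3 + B) (d(Y, B) = ((36 - 12*B) + B) + (B - 3)*Y = (36 - 11*B) + (-3 + B)*Y = (36 - 11*B) + Y*(-3 + B) = 36 - 11*B + Y*(-3 + B))
(d(-434, 157) + 177057) + 118659 = ((36 - 11*157 - 3*(-434) + 157*(-434)) + 177057) + 118659 = ((36 - 1727 + 1302 - 68138) + 177057) + 118659 = (-68527 + 177057) + 118659 = 108530 + 118659 = 227189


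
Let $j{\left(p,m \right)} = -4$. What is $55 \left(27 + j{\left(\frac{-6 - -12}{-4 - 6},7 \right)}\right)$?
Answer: $1265$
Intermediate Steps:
$55 \left(27 + j{\left(\frac{-6 - -12}{-4 - 6},7 \right)}\right) = 55 \left(27 - 4\right) = 55 \cdot 23 = 1265$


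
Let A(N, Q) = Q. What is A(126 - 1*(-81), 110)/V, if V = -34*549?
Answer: -55/9333 ≈ -0.0058931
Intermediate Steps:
V = -18666
A(126 - 1*(-81), 110)/V = 110/(-18666) = 110*(-1/18666) = -55/9333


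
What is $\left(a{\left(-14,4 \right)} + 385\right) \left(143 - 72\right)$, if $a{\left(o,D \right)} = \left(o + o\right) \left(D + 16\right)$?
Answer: $-12425$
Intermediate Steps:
$a{\left(o,D \right)} = 2 o \left(16 + D\right)$
$\left(a{\left(-14,4 \right)} + 385\right) \left(143 - 72\right) = \left(2 \left(-14\right) \left(16 + 4\right) + 385\right) \left(143 - 72\right) = \left(2 \left(-14\right) 20 + 385\right) 71 = \left(-560 + 385\right) 71 = \left(-175\right) 71 = -12425$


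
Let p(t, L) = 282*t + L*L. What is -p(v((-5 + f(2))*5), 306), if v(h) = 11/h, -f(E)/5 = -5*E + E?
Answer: -16389402/175 ≈ -93654.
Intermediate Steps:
f(E) = 20*E (f(E) = -5*(-5*E + E) = -(-20)*E = 20*E)
p(t, L) = L**2 + 282*t (p(t, L) = 282*t + L**2 = L**2 + 282*t)
-p(v((-5 + f(2))*5), 306) = -(306**2 + 282*(11/(((-5 + 20*2)*5)))) = -(93636 + 282*(11/(((-5 + 40)*5)))) = -(93636 + 282*(11/((35*5)))) = -(93636 + 282*(11/175)) = -(93636 + 3102/175) = -1*16389402/175 = -16389402/175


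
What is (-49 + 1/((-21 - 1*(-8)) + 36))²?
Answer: 1267876/529 ≈ 2396.7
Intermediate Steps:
(-49 + 1/((-21 - 1*(-8)) + 36))² = (-49 + 1/((-21 + 8) + 36))² = (-49 + 1/(-13 + 36))² = (-49 + 1/23)² = (-1126/23)² = 1267876/529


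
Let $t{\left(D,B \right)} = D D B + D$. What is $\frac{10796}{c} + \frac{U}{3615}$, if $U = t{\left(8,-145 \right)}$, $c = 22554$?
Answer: $- \frac{28348858}{13588785} \approx -2.0862$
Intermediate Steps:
$t{\left(D,B \right)} = D + B D^{2}$ ($t{\left(D,B \right)} = D^{2} B + D = B D^{2} + D = D + B D^{2}$)
$U = -9272$ ($U = 8 \left(1 - 1160\right) = 8 \left(-1159\right) = -9272$)
$\frac{10796}{c} + \frac{U}{3615} = \frac{10796}{22554} - \frac{9272}{3615} = 10796 \cdot \frac{1}{22554} - \frac{9272}{3615} = \frac{5398}{11277} - \frac{9272}{3615} = - \frac{28348858}{13588785}$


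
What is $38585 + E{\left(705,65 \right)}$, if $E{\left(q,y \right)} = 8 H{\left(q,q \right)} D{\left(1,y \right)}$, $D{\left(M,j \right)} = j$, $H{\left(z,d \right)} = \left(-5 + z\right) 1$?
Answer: $402585$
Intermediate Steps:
$H{\left(z,d \right)} = -5 + z$
$E{\left(q,y \right)} = y \left(-40 + 8 q\right)$ ($E{\left(q,y \right)} = 8 \left(-5 + q\right) y = \left(-40 + 8 q\right) y = y \left(-40 + 8 q\right)$)
$38585 + E{\left(705,65 \right)} = 38585 + 8 \cdot 65 \left(-5 + 705\right) = 38585 + 8 \cdot 65 \cdot 700 = 38585 + 364000 = 402585$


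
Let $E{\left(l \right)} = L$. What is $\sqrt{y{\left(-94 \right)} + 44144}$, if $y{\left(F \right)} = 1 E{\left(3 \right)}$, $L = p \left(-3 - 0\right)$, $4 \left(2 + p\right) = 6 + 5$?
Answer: $\frac{\sqrt{176567}}{2} \approx 210.1$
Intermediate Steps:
$p = \frac{3}{4}$ ($p = -2 + \frac{6 + 5}{4} = -2 + \frac{1}{4} \cdot 11 = -2 + \frac{11}{4} = \frac{3}{4} \approx 0.75$)
$L = - \frac{9}{4}$ ($L = \frac{3 \left(-3 - 0\right)}{4} = \frac{3 \left(-3 + 0\right)}{4} = \frac{3}{4} \left(-3\right) = - \frac{9}{4} \approx -2.25$)
$E{\left(l \right)} = - \frac{9}{4}$
$y{\left(F \right)} = - \frac{9}{4}$ ($y{\left(F \right)} = 1 \left(- \frac{9}{4}\right) = - \frac{9}{4}$)
$\sqrt{y{\left(-94 \right)} + 44144} = \sqrt{- \frac{9}{4} + 44144} = \sqrt{\frac{176567}{4}} = \frac{\sqrt{176567}}{2}$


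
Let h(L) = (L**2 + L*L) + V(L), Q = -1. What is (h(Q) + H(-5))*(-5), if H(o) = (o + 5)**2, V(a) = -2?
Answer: 0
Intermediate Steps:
h(L) = -2 + 2*L**2 (h(L) = (L**2 + L*L) - 2 = (L**2 + L**2) - 2 = 2*L**2 - 2 = -2 + 2*L**2)
H(o) = (5 + o)**2
(h(Q) + H(-5))*(-5) = ((-2 + 2*(-1)**2) + (5 - 5)**2)*(-5) = ((-2 + 2*1) + 0**2)*(-5) = ((-2 + 2) + 0)*(-5) = (0 + 0)*(-5) = 0*(-5) = 0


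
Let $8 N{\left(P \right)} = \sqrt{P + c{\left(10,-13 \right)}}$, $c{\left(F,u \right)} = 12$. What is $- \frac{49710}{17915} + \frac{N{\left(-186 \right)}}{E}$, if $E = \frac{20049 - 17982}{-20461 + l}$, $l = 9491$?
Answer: $- \frac{9942}{3583} - \frac{5485 i \sqrt{174}}{8268} \approx -2.7748 - 8.7509 i$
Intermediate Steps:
$N{\left(P \right)} = \frac{\sqrt{12 + P}}{8}$ ($N{\left(P \right)} = \frac{\sqrt{P + 12}}{8} = \frac{\sqrt{12 + P}}{8}$)
$E = - \frac{2067}{10970}$ ($E = \frac{20049 - 17982}{-20461 + 9491} = \frac{2067}{-10970} = 2067 \left(- \frac{1}{10970}\right) = - \frac{2067}{10970} \approx -0.18842$)
$- \frac{49710}{17915} + \frac{N{\left(-186 \right)}}{E} = - \frac{49710}{17915} + \frac{\frac{1}{8} \sqrt{12 - 186}}{- \frac{2067}{10970}} = \left(-49710\right) \frac{1}{17915} + \frac{\sqrt{-174}}{8} \left(- \frac{10970}{2067}\right) = - \frac{9942}{3583} + \frac{i \sqrt{174}}{8} \left(- \frac{10970}{2067}\right) = - \frac{9942}{3583} - \frac{5485 i \sqrt{174}}{8268}$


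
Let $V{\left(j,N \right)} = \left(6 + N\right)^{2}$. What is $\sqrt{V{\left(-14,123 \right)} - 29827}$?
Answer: $i \sqrt{13186} \approx 114.83 i$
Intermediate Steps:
$\sqrt{V{\left(-14,123 \right)} - 29827} = \sqrt{\left(6 + 123\right)^{2} - 29827} = \sqrt{129^{2} - 29827} = \sqrt{16641 - 29827} = \sqrt{-13186} = i \sqrt{13186}$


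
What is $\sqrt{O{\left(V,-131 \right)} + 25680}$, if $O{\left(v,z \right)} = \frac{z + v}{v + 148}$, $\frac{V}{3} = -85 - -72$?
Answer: $\frac{5 \sqrt{12203422}}{109} \approx 160.24$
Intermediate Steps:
$V = -39$ ($V = 3 \left(-85 - -72\right) = 3 \left(-85 + 72\right) = 3 \left(-13\right) = -39$)
$O{\left(v,z \right)} = \frac{v + z}{148 + v}$
$\sqrt{O{\left(V,-131 \right)} + 25680} = \sqrt{\frac{-39 - 131}{148 - 39} + 25680} = \sqrt{\frac{1}{109} \left(-170\right) + 25680} = \sqrt{- \frac{170}{109} + 25680} = \sqrt{\frac{2798950}{109}} = \frac{5 \sqrt{12203422}}{109}$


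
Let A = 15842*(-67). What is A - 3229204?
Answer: -4290618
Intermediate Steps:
A = -1061414
A - 3229204 = -1061414 - 3229204 = -4290618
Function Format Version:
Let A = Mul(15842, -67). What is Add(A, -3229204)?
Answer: -4290618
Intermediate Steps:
A = -1061414
Add(A, -3229204) = Add(-1061414, -3229204) = -4290618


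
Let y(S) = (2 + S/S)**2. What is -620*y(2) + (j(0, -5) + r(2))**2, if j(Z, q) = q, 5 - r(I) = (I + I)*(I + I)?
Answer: -5324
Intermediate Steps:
r(I) = 5 - 4*I**2 (r(I) = 5 - (I + I)*(I + I) = 5 - 2*I*2*I = 5 - 4*I**2)
y(S) = 9 (y(S) = (2 + 1)**2 = 3**2 = 9)
-620*y(2) + (j(0, -5) + r(2))**2 = -620*9 + (-5 + (5 - 4*2**2))**2 = -5580 + (-5 + (5 - 4*4))**2 = -5580 + (-5 + (5 - 16))**2 = -5580 + (-5 - 11)**2 = -5580 + (-16)**2 = -5580 + 256 = -5324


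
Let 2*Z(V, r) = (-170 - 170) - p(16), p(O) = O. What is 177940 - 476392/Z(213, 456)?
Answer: 16074856/89 ≈ 1.8062e+5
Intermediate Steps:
Z(V, r) = -178 (Z(V, r) = ((-170 - 170) - 1*16)/2 = (-340 - 16)/2 = (½)*(-356) = -178)
177940 - 476392/Z(213, 456) = 177940 - 476392/(-178) = 177940 - 476392*(-1)/178 = 177940 - 1*(-238196/89) = 177940 + 238196/89 = 16074856/89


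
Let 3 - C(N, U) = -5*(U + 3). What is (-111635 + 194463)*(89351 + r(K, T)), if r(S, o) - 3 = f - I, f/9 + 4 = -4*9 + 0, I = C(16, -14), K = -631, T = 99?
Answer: 7375502088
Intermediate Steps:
C(N, U) = 18 + 5*U (C(N, U) = 3 - (-5)*(U + 3) = 3 - (-5)*(3 + U) = 3 - (-15 - 5*U) = 3 + (15 + 5*U) = 18 + 5*U)
I = -52 (I = 18 + 5*(-14) = 18 - 70 = -52)
f = -360 (f = -36 + 9*(-4*9 + 0) = -36 + 9*(-36 + 0) = -36 + 9*(-36) = -36 - 324 = -360)
r(S, o) = -305 (r(S, o) = 3 + (-360 - 1*(-52)) = 3 + (-360 + 52) = 3 - 308 = -305)
(-111635 + 194463)*(89351 + r(K, T)) = (-111635 + 194463)*(89351 - 305) = 82828*89046 = 7375502088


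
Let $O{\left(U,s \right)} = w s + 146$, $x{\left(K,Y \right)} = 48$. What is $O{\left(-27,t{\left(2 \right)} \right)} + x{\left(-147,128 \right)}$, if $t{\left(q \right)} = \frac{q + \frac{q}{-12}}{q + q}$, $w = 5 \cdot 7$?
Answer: $\frac{5041}{24} \approx 210.04$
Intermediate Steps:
$w = 35$
$t{\left(q \right)} = \frac{11}{24}$ ($t{\left(q \right)} = \frac{q + q \left(- \frac{1}{12}\right)}{2 q} = \left(q - \frac{q}{12}\right) \frac{1}{2 q} = \frac{11 q}{12} \frac{1}{2 q} = \frac{11}{24}$)
$O{\left(U,s \right)} = 146 + 35 s$ ($O{\left(U,s \right)} = 35 s + 146 = 146 + 35 s$)
$O{\left(-27,t{\left(2 \right)} \right)} + x{\left(-147,128 \right)} = \left(146 + 35 \cdot \frac{11}{24}\right) + 48 = \left(146 + \frac{385}{24}\right) + 48 = \frac{3889}{24} + 48 = \frac{5041}{24}$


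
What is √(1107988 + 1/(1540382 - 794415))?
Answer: √733125443660139/25723 ≈ 1052.6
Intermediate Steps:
√(1107988 + 1/(1540382 - 794415)) = √(1107988 + 1/745967) = √(826522484397/745967) = √733125443660139/25723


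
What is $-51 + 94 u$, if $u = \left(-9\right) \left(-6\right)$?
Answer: $5025$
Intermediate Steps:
$u = 54$
$-51 + 94 u = -51 + 94 \cdot 54 = -51 + 5076 = 5025$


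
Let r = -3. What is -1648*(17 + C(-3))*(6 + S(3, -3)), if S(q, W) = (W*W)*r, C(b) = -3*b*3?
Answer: 1522752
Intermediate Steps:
C(b) = -9*b
S(q, W) = -3*W**2 (S(q, W) = (W*W)*(-3) = W**2*(-3) = -3*W**2)
-1648*(17 + C(-3))*(6 + S(3, -3)) = -1648*(17 - 9*(-3))*(6 - 3*(-3)**2) = -1648*(17 + 27)*(6 - 3*9) = -72512*(6 - 27) = -72512*(-21) = -1648*(-924) = 1522752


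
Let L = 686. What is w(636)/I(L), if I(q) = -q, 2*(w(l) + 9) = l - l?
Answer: 9/686 ≈ 0.013120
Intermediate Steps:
w(l) = -9 (w(l) = -9 + (l - l)/2 = -9 + (1/2)*0 = -9 + 0 = -9)
w(636)/I(L) = -9/((-1*686)) = -9/(-686) = -9*(-1/686) = 9/686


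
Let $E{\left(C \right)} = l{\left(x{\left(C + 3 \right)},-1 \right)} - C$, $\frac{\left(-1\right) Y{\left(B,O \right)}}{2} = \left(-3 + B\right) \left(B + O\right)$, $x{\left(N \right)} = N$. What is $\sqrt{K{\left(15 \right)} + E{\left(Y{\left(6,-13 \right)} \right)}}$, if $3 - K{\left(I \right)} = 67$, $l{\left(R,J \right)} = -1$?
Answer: $i \sqrt{107} \approx 10.344 i$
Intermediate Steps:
$K{\left(I \right)} = -64$ ($K{\left(I \right)} = 3 - 67 = -64$)
$Y{\left(B,O \right)} = - 2 \left(-3 + B\right) \left(B + O\right)$
$E{\left(C \right)} = -1 - C$
$\sqrt{K{\left(15 \right)} + E{\left(Y{\left(6,-13 \right)} \right)}} = \sqrt{-64 - \left(1 - 78 - 72 + 36 - 12 \left(-13\right)\right)} = \sqrt{-64 - \left(115 - 72\right)} = \sqrt{-64 - 43} = \sqrt{-107} = i \sqrt{107}$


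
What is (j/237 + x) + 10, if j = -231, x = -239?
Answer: -18168/79 ≈ -229.97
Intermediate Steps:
(j/237 + x) + 10 = (-231/237 - 239) + 10 = (-231*1/237 - 239) + 10 = (-77/79 - 239) + 10 = -18958/79 + 10 = -18168/79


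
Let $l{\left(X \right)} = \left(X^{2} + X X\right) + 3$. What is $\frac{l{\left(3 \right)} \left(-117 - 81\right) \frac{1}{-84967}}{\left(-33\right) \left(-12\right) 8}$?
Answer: $\frac{21}{1359472} \approx 1.5447 \cdot 10^{-5}$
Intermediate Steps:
$l{\left(X \right)} = 3 + 2 X^{2}$ ($l{\left(X \right)} = \left(X^{2} + X^{2}\right) + 3 = 2 X^{2} + 3 = 3 + 2 X^{2}$)
$\frac{l{\left(3 \right)} \left(-117 - 81\right) \frac{1}{-84967}}{\left(-33\right) \left(-12\right) 8} = \frac{\left(3 + 2 \cdot 3^{2}\right) \left(-117 - 81\right) \frac{1}{-84967}}{\left(-33\right) \left(-12\right) 8} = \frac{\left(3 + 2 \cdot 9\right) \left(-198\right) \left(- \frac{1}{84967}\right)}{396 \cdot 8} = \frac{\left(3 + 18\right) \left(-198\right) \left(- \frac{1}{84967}\right)}{3168} = 21 \left(-198\right) \left(- \frac{1}{84967}\right) \frac{1}{3168} = \left(-4158\right) \left(- \frac{1}{84967}\right) \frac{1}{3168} = \frac{4158}{84967} \cdot \frac{1}{3168} = \frac{21}{1359472}$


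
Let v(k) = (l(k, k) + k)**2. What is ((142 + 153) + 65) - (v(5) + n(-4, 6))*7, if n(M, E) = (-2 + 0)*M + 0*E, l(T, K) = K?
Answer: -396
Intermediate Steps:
v(k) = 4*k**2 (v(k) = (k + k)**2 = (2*k)**2 = 4*k**2)
n(M, E) = -2*M (n(M, E) = -2*M + 0 = -2*M)
((142 + 153) + 65) - (v(5) + n(-4, 6))*7 = ((142 + 153) + 65) - (4*5**2 - 2*(-4))*7 = (295 + 65) - (4*25 + 8)*7 = 360 - (100 + 8)*7 = 360 - 108*7 = 360 - 1*756 = 360 - 756 = -396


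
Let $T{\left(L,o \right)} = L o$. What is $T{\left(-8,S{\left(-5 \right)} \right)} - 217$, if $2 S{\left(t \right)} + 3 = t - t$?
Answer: $-205$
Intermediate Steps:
$S{\left(t \right)} = - \frac{3}{2}$ ($S{\left(t \right)} = - \frac{3}{2} + \frac{t - t}{2} = - \frac{3}{2} + \frac{1}{2} \cdot 0 = - \frac{3}{2} + 0 = - \frac{3}{2}$)
$T{\left(-8,S{\left(-5 \right)} \right)} - 217 = \left(-8\right) \left(- \frac{3}{2}\right) - 217 = 12 - 217 = -205$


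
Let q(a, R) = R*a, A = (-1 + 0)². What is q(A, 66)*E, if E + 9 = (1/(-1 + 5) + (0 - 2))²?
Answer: -3135/8 ≈ -391.88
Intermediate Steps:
A = 1 (A = (-1)² = 1)
E = -95/16 (E = -9 + (1/(-1 + 5) + (0 - 2))² = -9 + (1/4 - 2)² = -9 + (¼ - 2)² = -9 + (-7/4)² = -9 + 49/16 = -95/16 ≈ -5.9375)
q(A, 66)*E = (66*1)*(-95/16) = 66*(-95/16) = -3135/8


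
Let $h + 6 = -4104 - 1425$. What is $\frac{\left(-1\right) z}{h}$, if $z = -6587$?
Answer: $- \frac{6587}{5535} \approx -1.1901$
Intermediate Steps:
$h = -5535$ ($h = -6 - 5529 = -5535$)
$\frac{\left(-1\right) z}{h} = \frac{\left(-1\right) \left(-6587\right)}{-5535} = 6587 \left(- \frac{1}{5535}\right) = - \frac{6587}{5535}$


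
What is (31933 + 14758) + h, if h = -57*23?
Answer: 45380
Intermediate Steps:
h = -1311
(31933 + 14758) + h = (31933 + 14758) - 1311 = 46691 - 1311 = 45380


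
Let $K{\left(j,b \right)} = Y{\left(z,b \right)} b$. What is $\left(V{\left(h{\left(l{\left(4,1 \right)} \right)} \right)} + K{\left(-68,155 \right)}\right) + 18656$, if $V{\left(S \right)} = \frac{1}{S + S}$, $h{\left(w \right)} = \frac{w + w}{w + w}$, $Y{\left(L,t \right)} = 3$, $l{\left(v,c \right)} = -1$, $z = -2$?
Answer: $\frac{38243}{2} \approx 19122.0$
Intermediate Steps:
$h{\left(w \right)} = 1$ ($h{\left(w \right)} = \frac{2 w}{2 w} = 2 w \frac{1}{2 w} = 1$)
$V{\left(S \right)} = \frac{1}{2 S}$
$K{\left(j,b \right)} = 3 b$
$\left(V{\left(h{\left(l{\left(4,1 \right)} \right)} \right)} + K{\left(-68,155 \right)}\right) + 18656 = \left(\frac{1}{2 \cdot 1} + 3 \cdot 155\right) + 18656 = \left(\frac{1}{2} \cdot 1 + 465\right) + 18656 = \left(\frac{1}{2} + 465\right) + 18656 = \frac{931}{2} + 18656 = \frac{38243}{2}$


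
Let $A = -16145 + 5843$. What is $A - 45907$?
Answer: $-56209$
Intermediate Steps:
$A = -10302$
$A - 45907 = -10302 - 45907 = -56209$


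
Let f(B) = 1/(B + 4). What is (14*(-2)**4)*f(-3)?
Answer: 224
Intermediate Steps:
f(B) = 1/(4 + B)
(14*(-2)**4)*f(-3) = (14*(-2)**4)/(4 - 3) = (14*16)/1 = 224*1 = 224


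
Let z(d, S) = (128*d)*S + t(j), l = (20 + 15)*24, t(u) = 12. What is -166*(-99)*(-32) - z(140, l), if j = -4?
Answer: -15578700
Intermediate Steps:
l = 840 (l = 35*24 = 840)
z(d, S) = 12 + 128*S*d (z(d, S) = (128*d)*S + 12 = 128*S*d + 12 = 12 + 128*S*d)
-166*(-99)*(-32) - z(140, l) = -166*(-99)*(-32) - (12 + 128*840*140) = 16434*(-32) - (12 + 15052800) = -525888 - 1*15052812 = -525888 - 15052812 = -15578700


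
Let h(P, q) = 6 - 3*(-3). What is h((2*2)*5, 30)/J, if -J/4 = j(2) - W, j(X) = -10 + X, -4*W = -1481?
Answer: 15/1513 ≈ 0.0099141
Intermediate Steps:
W = 1481/4 (W = -1/4*(-1481) = 1481/4 ≈ 370.25)
J = 1513 (J = -4*((-10 + 2) - 1*1481/4) = -4*(-8 - 1481/4) = -4*(-1513/4) = 1513)
h(P, q) = 15 (h(P, q) = 6 + 9 = 15)
h((2*2)*5, 30)/J = 15/1513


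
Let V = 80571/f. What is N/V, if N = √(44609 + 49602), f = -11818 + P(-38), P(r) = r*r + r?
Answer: -10412*√94211/80571 ≈ -39.665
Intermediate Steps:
P(r) = r + r² (P(r) = r² + r = r + r²)
f = -10412 (f = -11818 - 38*(1 - 38) = -11818 - 38*(-37) = -11818 + 1406 = -10412)
N = √94211 ≈ 306.94
V = -80571/10412 (V = 80571/(-10412) = 80571*(-1/10412) = -80571/10412 ≈ -7.7383)
N/V = √94211/(-80571/10412) = √94211*(-10412/80571) = -10412*√94211/80571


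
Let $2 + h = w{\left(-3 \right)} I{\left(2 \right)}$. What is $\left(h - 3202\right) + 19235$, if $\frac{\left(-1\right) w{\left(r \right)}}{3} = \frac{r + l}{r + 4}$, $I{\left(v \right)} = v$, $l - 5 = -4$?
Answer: $16043$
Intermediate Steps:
$l = 1$ ($l = 5 - 4 = 1$)
$w{\left(r \right)} = - \frac{3 \left(1 + r\right)}{4 + r}$ ($w{\left(r \right)} = - 3 \frac{r + 1}{r + 4} = - 3 \frac{1 + r}{4 + r} = - \frac{3 \left(1 + r\right)}{4 + r}$)
$h = 10$ ($h = -2 + \frac{3 \left(-1 - -3\right)}{4 - 3} \cdot 2 = -2 + \frac{3 \left(-1 + 3\right)}{1} \cdot 2 = -2 + 3 \cdot 1 \cdot 2 \cdot 2 = -2 + 6 \cdot 2 = -2 + 12 = 10$)
$\left(h - 3202\right) + 19235 = \left(10 - 3202\right) + 19235 = -3192 + 19235 = 16043$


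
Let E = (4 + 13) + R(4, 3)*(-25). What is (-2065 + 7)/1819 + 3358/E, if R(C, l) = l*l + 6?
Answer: -3422483/325601 ≈ -10.511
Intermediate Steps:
R(C, l) = 6 + l**2 (R(C, l) = l**2 + 6 = 6 + l**2)
E = -358 (E = (4 + 13) + (6 + 3**2)*(-25) = 17 + (6 + 9)*(-25) = 17 + 15*(-25) = 17 - 375 = -358)
(-2065 + 7)/1819 + 3358/E = (-2065 + 7)/1819 + 3358/(-358) = -2058*1/1819 + 3358*(-1/358) = -2058/1819 - 1679/179 = -3422483/325601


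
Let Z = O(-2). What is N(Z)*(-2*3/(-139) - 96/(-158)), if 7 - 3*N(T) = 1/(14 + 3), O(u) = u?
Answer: 281076/186677 ≈ 1.5057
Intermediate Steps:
Z = -2
N(T) = 118/51 (N(T) = 7/3 - 1/(3*(14 + 3)) = 7/3 - ⅓/17 = 7/3 - ⅓*1/17 = 7/3 - 1/51 = 118/51)
N(Z)*(-2*3/(-139) - 96/(-158)) = 118*(-2*3/(-139) - 96/(-158))/51 = 118*(-6*(-1/139) - 96*(-1/158))/51 = 118*(6/139 + 48/79)/51 = (118/51)*(7146/10981) = 281076/186677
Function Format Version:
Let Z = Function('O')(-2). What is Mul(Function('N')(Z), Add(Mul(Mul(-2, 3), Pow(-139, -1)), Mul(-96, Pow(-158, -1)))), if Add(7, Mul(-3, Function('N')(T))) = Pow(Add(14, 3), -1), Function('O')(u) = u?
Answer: Rational(281076, 186677) ≈ 1.5057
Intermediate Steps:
Z = -2
Function('N')(T) = Rational(118, 51) (Function('N')(T) = Add(Rational(7, 3), Mul(Rational(-1, 3), Pow(Add(14, 3), -1))) = Add(Rational(7, 3), Mul(Rational(-1, 3), Pow(17, -1))) = Add(Rational(7, 3), Mul(Rational(-1, 3), Rational(1, 17))) = Add(Rational(7, 3), Rational(-1, 51)) = Rational(118, 51))
Mul(Function('N')(Z), Add(Mul(Mul(-2, 3), Pow(-139, -1)), Mul(-96, Pow(-158, -1)))) = Mul(Rational(118, 51), Add(Mul(Mul(-2, 3), Pow(-139, -1)), Mul(-96, Pow(-158, -1)))) = Mul(Rational(118, 51), Add(Mul(-6, Rational(-1, 139)), Mul(-96, Rational(-1, 158)))) = Mul(Rational(118, 51), Add(Rational(6, 139), Rational(48, 79))) = Mul(Rational(118, 51), Rational(7146, 10981)) = Rational(281076, 186677)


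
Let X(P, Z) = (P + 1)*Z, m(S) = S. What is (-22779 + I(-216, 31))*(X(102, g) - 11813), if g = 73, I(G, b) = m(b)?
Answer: 97679912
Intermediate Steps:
I(G, b) = b
X(P, Z) = Z*(1 + P) (X(P, Z) = (1 + P)*Z = Z*(1 + P))
(-22779 + I(-216, 31))*(X(102, g) - 11813) = (-22779 + 31)*(73*(1 + 102) - 11813) = -22748*(73*103 - 11813) = -22748*(7519 - 11813) = -22748*(-4294) = 97679912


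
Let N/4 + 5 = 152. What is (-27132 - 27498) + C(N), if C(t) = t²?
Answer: 291114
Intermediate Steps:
N = 588 (N = -20 + 4*152 = -20 + 608 = 588)
(-27132 - 27498) + C(N) = (-27132 - 27498) + 588² = -54630 + 345744 = 291114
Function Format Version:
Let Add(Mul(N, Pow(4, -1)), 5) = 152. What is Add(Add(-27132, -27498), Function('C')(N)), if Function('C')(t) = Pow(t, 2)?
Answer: 291114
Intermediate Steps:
N = 588 (N = Add(-20, Mul(4, 152)) = Add(-20, 608) = 588)
Add(Add(-27132, -27498), Function('C')(N)) = Add(Add(-27132, -27498), Pow(588, 2)) = Add(-54630, 345744) = 291114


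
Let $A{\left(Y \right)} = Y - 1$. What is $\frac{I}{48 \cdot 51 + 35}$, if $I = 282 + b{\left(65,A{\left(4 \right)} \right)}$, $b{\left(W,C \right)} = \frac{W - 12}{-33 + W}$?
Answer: $\frac{9077}{79456} \approx 0.11424$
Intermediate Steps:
$A{\left(Y \right)} = -1 + Y$ ($A{\left(Y \right)} = Y - 1 = -1 + Y$)
$b{\left(W,C \right)} = \frac{-12 + W}{-33 + W}$
$I = \frac{9077}{32}$ ($I = 282 + \frac{-12 + 65}{-33 + 65} = 282 + \frac{1}{32} \cdot 53 = 282 + \frac{53}{32} = \frac{9077}{32} \approx 283.66$)
$\frac{I}{48 \cdot 51 + 35} = \frac{9077}{32 \left(48 \cdot 51 + 35\right)} = \frac{9077}{32 \left(2448 + 35\right)} = \frac{9077}{32 \cdot 2483} = \frac{9077}{32} \cdot \frac{1}{2483} = \frac{9077}{79456}$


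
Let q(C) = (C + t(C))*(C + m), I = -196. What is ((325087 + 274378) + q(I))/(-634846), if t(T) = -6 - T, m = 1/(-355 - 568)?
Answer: -554391649/585962858 ≈ -0.94612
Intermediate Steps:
m = -1/923 (m = 1/(-923) = -1/923 ≈ -0.0010834)
q(C) = 6/923 - 6*C (q(C) = (C + (-6 - C))*(C - 1/923) = -6*(-1/923 + C) = 6/923 - 6*C)
((325087 + 274378) + q(I))/(-634846) = ((325087 + 274378) + (6/923 - 6*(-196)))/(-634846) = (599465 + (6/923 + 1176))*(-1/634846) = (599465 + 1085454/923)*(-1/634846) = (554391649/923)*(-1/634846) = -554391649/585962858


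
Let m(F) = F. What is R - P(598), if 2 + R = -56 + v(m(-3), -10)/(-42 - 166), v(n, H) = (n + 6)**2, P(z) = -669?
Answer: 127079/208 ≈ 610.96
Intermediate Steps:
v(n, H) = (6 + n)**2
R = -12073/208 (R = -2 + (-56 + (6 - 3)**2/(-42 - 166)) = -2 + (-56 + 3**2/(-208)) = -2 + (-56 + 9*(-1/208)) = -2 + (-56 - 9/208) = -2 - 11657/208 = -12073/208 ≈ -58.043)
R - P(598) = -12073/208 - 1*(-669) = -12073/208 + 669 = 127079/208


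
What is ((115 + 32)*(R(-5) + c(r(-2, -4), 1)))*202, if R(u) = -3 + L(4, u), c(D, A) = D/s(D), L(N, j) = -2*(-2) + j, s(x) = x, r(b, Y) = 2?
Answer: -89082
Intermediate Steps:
L(N, j) = 4 + j
c(D, A) = 1 (c(D, A) = D/D = 1)
R(u) = 1 + u (R(u) = -3 + (4 + u) = 1 + u)
((115 + 32)*(R(-5) + c(r(-2, -4), 1)))*202 = ((115 + 32)*((1 - 5) + 1))*202 = (147*(-4 + 1))*202 = (147*(-3))*202 = -441*202 = -89082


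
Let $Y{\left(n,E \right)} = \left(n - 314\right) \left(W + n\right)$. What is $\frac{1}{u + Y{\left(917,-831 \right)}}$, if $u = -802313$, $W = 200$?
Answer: $- \frac{1}{128762} \approx -7.7663 \cdot 10^{-6}$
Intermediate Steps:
$Y{\left(n,E \right)} = \left(-314 + n\right) \left(200 + n\right)$ ($Y{\left(n,E \right)} = \left(n - 314\right) \left(200 + n\right) = \left(-314 + n\right) \left(200 + n\right)$)
$\frac{1}{u + Y{\left(917,-831 \right)}} = \frac{1}{-802313 - \left(167338 - 840889\right)} = \frac{1}{-802313 - -673551} = \frac{1}{-802313 + 673551} = \frac{1}{-128762} = - \frac{1}{128762}$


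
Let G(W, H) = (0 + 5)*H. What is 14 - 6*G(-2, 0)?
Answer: 14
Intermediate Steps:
G(W, H) = 5*H
14 - 6*G(-2, 0) = 14 - 30*0 = 14 - 6*0 = 14 + 0 = 14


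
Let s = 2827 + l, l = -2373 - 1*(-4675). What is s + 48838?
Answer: 53967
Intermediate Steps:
l = 2302 (l = -2373 + 4675 = 2302)
s = 5129 (s = 2827 + 2302 = 5129)
s + 48838 = 5129 + 48838 = 53967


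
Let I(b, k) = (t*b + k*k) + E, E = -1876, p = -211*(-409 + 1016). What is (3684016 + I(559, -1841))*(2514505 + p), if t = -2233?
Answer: 13896585482472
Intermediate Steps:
p = -128077 (p = -211*607 = -128077)
I(b, k) = -1876 + k**2 - 2233*b (I(b, k) = (-2233*b + k*k) - 1876 = (-2233*b + k**2) - 1876 = (k**2 - 2233*b) - 1876 = -1876 + k**2 - 2233*b)
(3684016 + I(559, -1841))*(2514505 + p) = (3684016 + (-1876 + (-1841)**2 - 2233*559))*(2514505 - 128077) = (3684016 + (-1876 + 3389281 - 1248247))*2386428 = (3684016 + 2139158)*2386428 = 5823174*2386428 = 13896585482472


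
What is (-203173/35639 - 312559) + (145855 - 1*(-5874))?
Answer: -5732023543/35639 ≈ -1.6084e+5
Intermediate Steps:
(-203173/35639 - 312559) + (145855 - 1*(-5874)) = (-203173*1/35639 - 312559) + (145855 + 5874) = (-203173/35639 - 312559) + 151729 = -11139493374/35639 + 151729 = -5732023543/35639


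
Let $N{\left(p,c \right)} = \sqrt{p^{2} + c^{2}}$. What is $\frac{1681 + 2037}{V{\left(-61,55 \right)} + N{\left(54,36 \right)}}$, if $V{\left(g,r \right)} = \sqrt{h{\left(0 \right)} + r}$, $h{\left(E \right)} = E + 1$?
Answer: $\frac{1859}{\sqrt{14} + 9 \sqrt{13}} \approx 51.365$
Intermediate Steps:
$h{\left(E \right)} = 1 + E$
$V{\left(g,r \right)} = \sqrt{1 + r}$ ($V{\left(g,r \right)} = \sqrt{\left(1 + 0\right) + r} = \sqrt{1 + r}$)
$N{\left(p,c \right)} = \sqrt{c^{2} + p^{2}}$
$\frac{1681 + 2037}{V{\left(-61,55 \right)} + N{\left(54,36 \right)}} = \frac{1681 + 2037}{\sqrt{1 + 55} + \sqrt{36^{2} + 54^{2}}} = \frac{3718}{\sqrt{56} + \sqrt{1296 + 2916}} = \frac{3718}{2 \sqrt{14} + \sqrt{4212}} = \frac{3718}{2 \sqrt{14} + 18 \sqrt{13}}$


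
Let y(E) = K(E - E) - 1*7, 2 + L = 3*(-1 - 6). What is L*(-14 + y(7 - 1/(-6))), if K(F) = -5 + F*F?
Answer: 598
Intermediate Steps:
K(F) = -5 + F²
L = -23 (L = -2 + 3*(-1 - 6) = -2 + 3*(-7) = -2 - 21 = -23)
y(E) = -12 (y(E) = (-5 + (E - E)²) - 1*7 = (-5 + 0²) - 7 = (-5 + 0) - 7 = -5 - 7 = -12)
L*(-14 + y(7 - 1/(-6))) = -23*(-14 - 12) = -23*(-26) = 598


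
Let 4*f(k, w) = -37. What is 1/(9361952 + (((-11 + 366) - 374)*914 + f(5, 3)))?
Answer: 4/37378307 ≈ 1.0701e-7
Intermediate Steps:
f(k, w) = -37/4 (f(k, w) = (¼)*(-37) = -37/4)
1/(9361952 + (((-11 + 366) - 374)*914 + f(5, 3))) = 1/(9361952 + (((-11 + 366) - 374)*914 - 37/4)) = 1/(9361952 + ((355 - 374)*914 - 37/4)) = 1/(9361952 + (-19*914 - 37/4)) = 1/(9361952 + (-17366 - 37/4)) = 1/(9361952 - 69501/4) = 1/(37378307/4) = 4/37378307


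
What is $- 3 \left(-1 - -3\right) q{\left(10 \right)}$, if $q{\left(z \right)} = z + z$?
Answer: $-120$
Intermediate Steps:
$q{\left(z \right)} = 2 z$
$- 3 \left(-1 - -3\right) q{\left(10 \right)} = - 3 \left(-1 - -3\right) 2 \cdot 10 = - 3 \left(-1 + 3\right) 20 = \left(-3\right) 2 \cdot 20 = \left(-6\right) 20 = -120$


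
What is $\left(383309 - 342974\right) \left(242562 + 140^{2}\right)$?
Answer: $10574304270$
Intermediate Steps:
$\left(383309 - 342974\right) \left(242562 + 140^{2}\right) = 40335 \left(242562 + 19600\right) = 40335 \cdot 262162 = 10574304270$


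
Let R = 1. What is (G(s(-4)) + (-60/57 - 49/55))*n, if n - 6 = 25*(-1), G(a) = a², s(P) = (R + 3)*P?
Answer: -265489/55 ≈ -4827.1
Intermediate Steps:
s(P) = 4*P (s(P) = (1 + 3)*P = 4*P)
n = -19 (n = 6 + 25*(-1) = 6 - 25 = -19)
(G(s(-4)) + (-60/57 - 49/55))*n = ((4*(-4))² + (-60/57 - 49/55))*(-19) = ((-16)² + (-60*1/57 - 49*1/55))*(-19) = (256 + (-20/19 - 49/55))*(-19) = (256 - 2031/1045)*(-19) = (265489/1045)*(-19) = -265489/55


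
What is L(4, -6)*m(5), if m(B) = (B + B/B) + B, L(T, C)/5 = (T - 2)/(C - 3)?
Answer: -110/9 ≈ -12.222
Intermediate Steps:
L(T, C) = 5*(-2 + T)/(-3 + C) (L(T, C) = 5*((T - 2)/(C - 3)) = 5*((-2 + T)/(-3 + C)) = 5*(-2 + T)/(-3 + C))
m(B) = 1 + 2*B (m(B) = (B + 1) + B = (1 + B) + B = 1 + 2*B)
L(4, -6)*m(5) = (5*(-2 + 4)/(-3 - 6))*(1 + 2*5) = (5*2/(-9))*(1 + 10) = (5*(-⅑)*2)*11 = -10/9*11 = -110/9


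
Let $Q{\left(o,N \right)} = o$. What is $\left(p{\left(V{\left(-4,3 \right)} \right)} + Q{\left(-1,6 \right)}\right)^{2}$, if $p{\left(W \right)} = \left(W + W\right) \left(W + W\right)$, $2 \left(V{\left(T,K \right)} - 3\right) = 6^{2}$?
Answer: $3108169$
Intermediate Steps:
$V{\left(T,K \right)} = 21$ ($V{\left(T,K \right)} = 3 + \frac{6^{2}}{2} = 3 + \frac{1}{2} \cdot 36 = 3 + 18 = 21$)
$p{\left(W \right)} = 4 W^{2}$ ($p{\left(W \right)} = 2 W 2 W = 4 W^{2}$)
$\left(p{\left(V{\left(-4,3 \right)} \right)} + Q{\left(-1,6 \right)}\right)^{2} = \left(4 \cdot 21^{2} - 1\right)^{2} = \left(4 \cdot 441 - 1\right)^{2} = \left(1764 - 1\right)^{2} = 1763^{2} = 3108169$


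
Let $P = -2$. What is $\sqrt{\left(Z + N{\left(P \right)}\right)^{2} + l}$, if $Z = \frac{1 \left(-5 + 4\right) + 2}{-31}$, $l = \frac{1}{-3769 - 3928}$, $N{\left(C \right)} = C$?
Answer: $\frac{4 \sqrt{14695705069}}{238607} \approx 2.0322$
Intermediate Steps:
$l = - \frac{1}{7697}$ ($l = \frac{1}{-7697} = - \frac{1}{7697} \approx -0.00012992$)
$Z = - \frac{1}{31}$ ($Z = \left(1 \left(-1\right) + 2\right) \left(- \frac{1}{31}\right) = \left(-1 + 2\right) \left(- \frac{1}{31}\right) = 1 \left(- \frac{1}{31}\right) = - \frac{1}{31} \approx -0.032258$)
$\sqrt{\left(Z + N{\left(P \right)}\right)^{2} + l} = \sqrt{\left(- \frac{1}{31} - 2\right)^{2} - \frac{1}{7697}} = \sqrt{\left(- \frac{63}{31}\right)^{2} - \frac{1}{7697}} = \sqrt{\frac{3969}{961} - \frac{1}{7697}} = \sqrt{\frac{30548432}{7396817}} = \frac{4 \sqrt{14695705069}}{238607}$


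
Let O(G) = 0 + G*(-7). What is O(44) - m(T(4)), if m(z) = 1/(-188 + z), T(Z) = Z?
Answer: -56671/184 ≈ -307.99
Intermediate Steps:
O(G) = -7*G (O(G) = 0 - 7*G = -7*G)
O(44) - m(T(4)) = -7*44 - 1/(-188 + 4) = -308 - 1/(-184) = -308 - 1*(-1/184) = -308 + 1/184 = -56671/184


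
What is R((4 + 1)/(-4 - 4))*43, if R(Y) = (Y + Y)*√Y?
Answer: -215*I*√10/16 ≈ -42.493*I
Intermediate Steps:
R(Y) = 2*Y^(3/2) (R(Y) = (2*Y)*√Y = 2*Y^(3/2))
R((4 + 1)/(-4 - 4))*43 = (2*((4 + 1)/(-4 - 4))^(3/2))*43 = (2*(5/(-8))^(3/2))*43 = (2*(5*(-⅛))^(3/2))*43 = (2*(-5/8)^(3/2))*43 = (2*(-5*I*√10/32))*43 = -5*I*√10/16*43 = -215*I*√10/16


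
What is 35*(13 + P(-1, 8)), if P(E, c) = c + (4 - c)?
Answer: 595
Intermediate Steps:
P(E, c) = 4
35*(13 + P(-1, 8)) = 35*(13 + 4) = 35*17 = 595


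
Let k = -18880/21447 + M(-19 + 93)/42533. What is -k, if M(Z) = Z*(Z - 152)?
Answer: 926815124/912205251 ≈ 1.0160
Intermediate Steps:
M(Z) = Z*(-152 + Z)
k = -926815124/912205251 (k = -18880/21447 + ((-19 + 93)*(-152 + (-19 + 93)))/42533 = -18880*1/21447 + (74*(-152 + 74))*(1/42533) = -18880/21447 + (74*(-78))*(1/42533) = -18880/21447 - 5772*1/42533 = -18880/21447 - 5772/42533 = -926815124/912205251 ≈ -1.0160)
-k = -1*(-926815124/912205251) = 926815124/912205251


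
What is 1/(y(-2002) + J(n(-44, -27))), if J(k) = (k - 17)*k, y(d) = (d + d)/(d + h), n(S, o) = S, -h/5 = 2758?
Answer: 564/1513919 ≈ 0.00037254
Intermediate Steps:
h = -13790 (h = -5*2758 = -13790)
y(d) = 2*d/(-13790 + d) (y(d) = (d + d)/(d - 13790) = (2*d)/(-13790 + d) = 2*d/(-13790 + d))
J(k) = k*(-17 + k) (J(k) = (-17 + k)*k = k*(-17 + k))
1/(y(-2002) + J(n(-44, -27))) = 1/(2*(-2002)/(-13790 - 2002) - 44*(-17 - 44)) = 1/(2*(-2002)/(-15792) - 44*(-61)) = 1/(2*(-2002)*(-1/15792) + 2684) = 1/(143/564 + 2684) = 1/(1513919/564) = 564/1513919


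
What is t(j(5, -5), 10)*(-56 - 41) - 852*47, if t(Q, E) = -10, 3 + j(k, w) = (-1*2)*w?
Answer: -39074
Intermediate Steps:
j(k, w) = -3 - 2*w (j(k, w) = -3 + (-1*2)*w = -3 - 2*w)
t(j(5, -5), 10)*(-56 - 41) - 852*47 = -10*(-56 - 41) - 852*47 = -10*(-97) - 1*40044 = 970 - 40044 = -39074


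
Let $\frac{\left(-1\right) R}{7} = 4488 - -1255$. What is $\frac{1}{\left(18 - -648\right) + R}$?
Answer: $- \frac{1}{39535} \approx -2.5294 \cdot 10^{-5}$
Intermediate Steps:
$R = -40201$ ($R = - 7 \left(4488 - -1255\right) = - 7 \left(4488 + 1255\right) = \left(-7\right) 5743 = -40201$)
$\frac{1}{\left(18 - -648\right) + R} = \frac{1}{\left(18 - -648\right) - 40201} = \frac{1}{\left(18 + 648\right) - 40201} = \frac{1}{666 - 40201} = \frac{1}{-39535} = - \frac{1}{39535}$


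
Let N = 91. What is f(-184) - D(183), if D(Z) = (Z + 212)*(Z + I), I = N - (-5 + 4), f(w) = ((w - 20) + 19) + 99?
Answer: -108711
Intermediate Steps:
f(w) = 98 + w (f(w) = ((-20 + w) + 19) + 99 = (-1 + w) + 99 = 98 + w)
I = 92 (I = 91 - (-5 + 4) = 91 - 1*(-1) = 91 + 1 = 92)
D(Z) = (92 + Z)*(212 + Z) (D(Z) = (Z + 212)*(Z + 92) = (212 + Z)*(92 + Z) = (92 + Z)*(212 + Z))
f(-184) - D(183) = (98 - 184) - (19504 + 183**2 + 304*183) = -86 - (19504 + 33489 + 55632) = -86 - 1*108625 = -86 - 108625 = -108711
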